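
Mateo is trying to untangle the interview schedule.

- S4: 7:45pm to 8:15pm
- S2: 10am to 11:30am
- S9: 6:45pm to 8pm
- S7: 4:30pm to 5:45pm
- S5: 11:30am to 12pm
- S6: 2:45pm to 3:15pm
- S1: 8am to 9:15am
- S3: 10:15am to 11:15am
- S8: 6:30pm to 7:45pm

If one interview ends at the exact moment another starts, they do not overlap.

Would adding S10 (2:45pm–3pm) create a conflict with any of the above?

Yes — it overlaps S6

S1: ends 9:15am at or before S10 starts 2:45pm → clear.
S2: ends 11:30am at or before S10 starts 2:45pm → clear.
S3: ends 11:15am at or before S10 starts 2:45pm → clear.
S5: ends 12pm at or before S10 starts 2:45pm → clear.
S6: starts 2:45pm before S10 ends 3pm, and ends 3:15pm after S10 starts 2:45pm → overlap.
S7: starts 4:30pm at or after S10 ends 3pm → clear.
S8: starts 6:30pm at or after S10 ends 3pm → clear.
S9: starts 6:45pm at or after S10 ends 3pm → clear.
S4: starts 7:45pm at or after S10 ends 3pm → clear.
S10 overlaps S6.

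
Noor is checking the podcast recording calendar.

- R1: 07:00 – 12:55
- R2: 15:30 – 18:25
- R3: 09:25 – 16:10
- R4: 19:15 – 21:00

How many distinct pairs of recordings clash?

Sorted by start: R1, R3, R2, R4.
R3 starts before R1 ends → R1 and R3 overlap.
R2 starts after R1 ends, so R1 has no further overlaps.
R2 starts before R3 ends → R3 and R2 overlap.
R4 starts after R3 ends.
R4 starts after R2 ends.
Overlapping pairs: R1 & R3, R2 & R3 — 2 in total.

2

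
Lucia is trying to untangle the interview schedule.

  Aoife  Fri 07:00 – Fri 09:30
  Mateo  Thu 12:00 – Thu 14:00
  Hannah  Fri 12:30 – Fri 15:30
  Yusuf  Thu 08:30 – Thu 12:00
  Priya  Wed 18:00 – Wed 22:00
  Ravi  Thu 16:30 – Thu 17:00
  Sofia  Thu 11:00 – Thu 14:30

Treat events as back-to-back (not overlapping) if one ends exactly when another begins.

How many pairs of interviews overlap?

Sorted by start: Priya, Yusuf, Sofia, Mateo, Ravi, Aoife, Hannah.
Yusuf starts after Priya ends — done with Priya.
Sofia starts before Yusuf ends → Yusuf and Sofia overlap.
Mateo starts exactly when Yusuf ends (back-to-back, no overlap) — done with Yusuf.
Mateo starts before Sofia ends → Sofia and Mateo overlap.
Ravi starts after Sofia ends — done with Sofia.
Ravi starts after Mateo ends — done with Mateo.
Aoife starts after Ravi ends — done with Ravi.
Hannah starts after Aoife ends.
Overlapping pairs: Mateo & Sofia, Sofia & Yusuf — 2 in total.

2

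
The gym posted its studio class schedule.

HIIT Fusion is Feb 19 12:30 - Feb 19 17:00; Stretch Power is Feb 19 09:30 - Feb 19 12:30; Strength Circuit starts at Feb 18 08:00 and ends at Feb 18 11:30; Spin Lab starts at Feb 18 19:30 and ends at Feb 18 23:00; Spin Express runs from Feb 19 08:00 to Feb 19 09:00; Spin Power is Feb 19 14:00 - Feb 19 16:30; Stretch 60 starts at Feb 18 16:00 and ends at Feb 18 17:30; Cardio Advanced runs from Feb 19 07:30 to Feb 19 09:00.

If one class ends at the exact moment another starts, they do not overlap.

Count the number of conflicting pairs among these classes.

2

Check each pair: they overlap iff neither finishes before the other starts.
Sorted by start: Strength Circuit, Stretch 60, Spin Lab, Cardio Advanced, Spin Express, Stretch Power, HIIT Fusion, Spin Power.
Stretch 60 starts after Strength Circuit ends; Strength Circuit is clear from here.
Spin Lab starts after Stretch 60 ends; Stretch 60 is clear from here.
Cardio Advanced starts after Spin Lab ends; Spin Lab is clear from here.
Spin Express starts before Cardio Advanced ends → Cardio Advanced and Spin Express overlap.
Stretch Power starts after Cardio Advanced ends; Cardio Advanced is clear from here.
Stretch Power starts after Spin Express ends; Spin Express is clear from here.
HIIT Fusion starts exactly when Stretch Power ends (back-to-back, no overlap); Stretch Power is clear from here.
Spin Power starts before HIIT Fusion ends → HIIT Fusion and Spin Power overlap.
Overlapping pairs: Cardio Advanced & Spin Express, HIIT Fusion & Spin Power — 2 in total.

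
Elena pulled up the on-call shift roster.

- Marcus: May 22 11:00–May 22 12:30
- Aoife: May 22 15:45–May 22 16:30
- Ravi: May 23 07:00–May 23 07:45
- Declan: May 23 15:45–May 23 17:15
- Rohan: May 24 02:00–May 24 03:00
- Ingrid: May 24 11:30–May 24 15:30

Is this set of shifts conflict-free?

Yes

Sorted by start: Marcus, Aoife, Ravi, Declan, Rohan, Ingrid.
Aoife starts after Marcus ends, so Marcus has no further overlaps.
Ravi starts after Aoife ends, so Aoife has no further overlaps.
Declan starts after Ravi ends, so Ravi has no further overlaps.
Rohan starts after Declan ends, so Declan has no further overlaps.
Ingrid starts after Rohan ends.
Every pair is clear; the schedule has no overlaps.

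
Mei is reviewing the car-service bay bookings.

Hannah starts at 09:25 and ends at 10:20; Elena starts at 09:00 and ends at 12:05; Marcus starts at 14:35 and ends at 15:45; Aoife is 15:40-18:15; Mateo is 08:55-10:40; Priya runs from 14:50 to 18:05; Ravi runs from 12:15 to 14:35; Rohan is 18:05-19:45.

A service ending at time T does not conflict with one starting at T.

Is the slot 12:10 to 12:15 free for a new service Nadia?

Mateo: ends 10:40 at or before Nadia starts 12:10 → clear.
Elena: ends 12:05 at or before Nadia starts 12:10 → clear.
Hannah: ends 10:20 at or before Nadia starts 12:10 → clear.
Ravi: starts 12:15 at or after Nadia ends 12:15 → clear.
Marcus: starts 14:35 at or after Nadia ends 12:15 → clear.
Priya: starts 14:50 at or after Nadia ends 12:15 → clear.
Aoife: starts 15:40 at or after Nadia ends 12:15 → clear.
Rohan: starts 18:05 at or after Nadia ends 12:15 → clear.

Yes — the slot is free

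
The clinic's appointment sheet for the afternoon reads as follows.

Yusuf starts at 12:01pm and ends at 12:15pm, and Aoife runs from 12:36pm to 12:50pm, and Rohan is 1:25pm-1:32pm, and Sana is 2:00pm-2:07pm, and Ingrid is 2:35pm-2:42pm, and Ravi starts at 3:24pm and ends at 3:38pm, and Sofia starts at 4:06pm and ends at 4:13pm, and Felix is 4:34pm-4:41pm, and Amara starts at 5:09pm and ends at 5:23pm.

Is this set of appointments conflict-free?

Yes

Sorted by start: Yusuf, Aoife, Rohan, Sana, Ingrid, Ravi, Sofia, Felix, Amara.
Aoife starts after Yusuf ends; Yusuf is clear from here.
Rohan starts after Aoife ends; Aoife is clear from here.
Sana starts after Rohan ends; Rohan is clear from here.
Ingrid starts after Sana ends; Sana is clear from here.
Ravi starts after Ingrid ends; Ingrid is clear from here.
Sofia starts after Ravi ends; Ravi is clear from here.
Felix starts after Sofia ends; Sofia is clear from here.
Amara starts after Felix ends.
Every pair is clear; the schedule has no overlaps.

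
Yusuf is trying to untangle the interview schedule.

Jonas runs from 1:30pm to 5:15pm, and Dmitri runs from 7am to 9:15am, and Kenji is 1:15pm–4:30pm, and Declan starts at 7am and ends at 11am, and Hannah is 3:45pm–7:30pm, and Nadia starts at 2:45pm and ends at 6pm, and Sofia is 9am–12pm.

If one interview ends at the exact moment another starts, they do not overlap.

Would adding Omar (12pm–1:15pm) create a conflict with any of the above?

No — it doesn't clash with anything

Dmitri: ends 9:15am at or before Omar starts 12pm → clear.
Declan: ends 11am at or before Omar starts 12pm → clear.
Sofia: ends 12pm at or before Omar starts 12pm → clear.
Kenji: starts 1:15pm at or after Omar ends 1:15pm → clear.
Jonas: starts 1:30pm at or after Omar ends 1:15pm → clear.
Nadia: starts 2:45pm at or after Omar ends 1:15pm → clear.
Hannah: starts 3:45pm at or after Omar ends 1:15pm → clear.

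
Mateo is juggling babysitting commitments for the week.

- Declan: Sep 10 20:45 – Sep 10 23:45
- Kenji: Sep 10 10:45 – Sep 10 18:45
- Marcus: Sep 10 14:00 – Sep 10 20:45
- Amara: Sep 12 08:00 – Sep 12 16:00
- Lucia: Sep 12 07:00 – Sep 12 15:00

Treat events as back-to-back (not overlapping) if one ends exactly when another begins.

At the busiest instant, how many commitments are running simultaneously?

Walk through starts and ends in time order (an end at T is processed before a start at T):
Sep 10 10:45 start Kenji → 1
Sep 10 14:00 start Marcus → 2
Sep 10 18:45 end Kenji → 1
Sep 10 20:45 end Marcus → 0
Sep 10 20:45 start Declan → 1
Sep 10 23:45 end Declan → 0
Sep 12 07:00 start Lucia → 1
Sep 12 08:00 start Amara → 2
Sep 12 15:00 end Lucia → 1
Sep 12 16:00 end Amara → 0
Peak is 2, at Sep 10 14:00 (Kenji, Marcus).

2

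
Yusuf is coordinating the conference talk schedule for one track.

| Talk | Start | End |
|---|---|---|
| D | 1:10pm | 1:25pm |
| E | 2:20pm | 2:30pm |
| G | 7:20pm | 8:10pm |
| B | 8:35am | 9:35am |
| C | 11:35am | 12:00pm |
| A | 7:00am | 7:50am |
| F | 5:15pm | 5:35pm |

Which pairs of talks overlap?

none

Sorted by start: A, B, C, D, E, F, G.
B starts after A ends, so nothing later overlaps A either.
C starts after B ends, so nothing later overlaps B either.
D starts after C ends, so nothing later overlaps C either.
E starts after D ends, so nothing later overlaps D either.
F starts after E ends, so nothing later overlaps E either.
G starts after F ends.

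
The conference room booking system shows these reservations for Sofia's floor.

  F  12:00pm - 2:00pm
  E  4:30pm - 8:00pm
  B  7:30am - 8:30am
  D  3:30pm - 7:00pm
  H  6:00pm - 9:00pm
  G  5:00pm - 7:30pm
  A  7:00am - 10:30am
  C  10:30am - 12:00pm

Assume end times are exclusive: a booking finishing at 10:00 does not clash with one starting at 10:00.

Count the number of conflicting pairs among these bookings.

Sorted by start: A, B, C, F, D, E, G, H.
B starts before A ends → A and B overlap.
C starts exactly when A ends (back-to-back, no overlap); A is clear from here.
C starts after B ends; B is clear from here.
F starts exactly when C ends (back-to-back, no overlap); C is clear from here.
D starts after F ends; F is clear from here.
E starts before D ends → D and E overlap.
G starts before D ends → D and G overlap.
H starts before D ends → D and H overlap.
G starts before E ends → E and G overlap.
H starts before E ends → E and H overlap.
H starts before G ends → G and H overlap.
Overlapping pairs: A & B, D & E, D & G, D & H, E & G, E & H, G & H — 7 in total.

7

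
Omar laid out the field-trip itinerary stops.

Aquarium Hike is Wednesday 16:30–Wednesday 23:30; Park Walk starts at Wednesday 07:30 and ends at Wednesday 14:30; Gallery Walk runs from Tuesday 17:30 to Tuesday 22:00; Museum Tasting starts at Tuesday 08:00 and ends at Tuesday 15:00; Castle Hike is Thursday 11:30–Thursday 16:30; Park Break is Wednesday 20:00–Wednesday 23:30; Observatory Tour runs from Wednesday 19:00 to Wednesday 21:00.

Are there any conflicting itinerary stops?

Two intervals overlap when each starts before the other ends.
Sorted by start: Museum Tasting, Gallery Walk, Park Walk, Aquarium Hike, Observatory Tour, Park Break, Castle Hike.
Gallery Walk starts after Museum Tasting ends; Museum Tasting is clear from here.
Park Walk starts after Gallery Walk ends; Gallery Walk is clear from here.
Aquarium Hike starts after Park Walk ends; Park Walk is clear from here.
Observatory Tour starts before Aquarium Hike ends → Aquarium Hike and Observatory Tour overlap.
That's a conflict, so the schedule is not conflict-free.

Yes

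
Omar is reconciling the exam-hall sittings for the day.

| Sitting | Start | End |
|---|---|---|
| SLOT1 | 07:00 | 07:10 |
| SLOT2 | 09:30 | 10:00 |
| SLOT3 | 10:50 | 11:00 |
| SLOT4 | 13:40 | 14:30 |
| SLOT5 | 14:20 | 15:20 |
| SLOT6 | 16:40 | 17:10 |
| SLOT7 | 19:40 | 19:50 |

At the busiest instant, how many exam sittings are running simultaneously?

2

Sort all start/end points and keep a running count:
07:00 start SLOT1 → 1
07:10 end SLOT1 → 0
09:30 start SLOT2 → 1
10:00 end SLOT2 → 0
10:50 start SLOT3 → 1
11:00 end SLOT3 → 0
13:40 start SLOT4 → 1
14:20 start SLOT5 → 2
14:30 end SLOT4 → 1
15:20 end SLOT5 → 0
16:40 start SLOT6 → 1
17:10 end SLOT6 → 0
19:40 start SLOT7 → 1
19:50 end SLOT7 → 0
Peak is 2, at 14:20 (SLOT4, SLOT5).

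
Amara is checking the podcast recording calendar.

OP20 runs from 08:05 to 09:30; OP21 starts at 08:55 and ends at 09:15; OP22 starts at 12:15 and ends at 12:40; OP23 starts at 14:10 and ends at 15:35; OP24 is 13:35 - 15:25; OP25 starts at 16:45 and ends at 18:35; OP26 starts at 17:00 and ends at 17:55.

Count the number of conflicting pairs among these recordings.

Sorted by start: OP20, OP21, OP22, OP24, OP23, OP25, OP26.
OP21 starts before OP20 ends → OP20 and OP21 overlap.
OP22 starts after OP20 ends, so OP20 has no further overlaps.
OP22 starts after OP21 ends, so OP21 has no further overlaps.
OP24 starts after OP22 ends, so OP22 has no further overlaps.
OP23 starts before OP24 ends → OP24 and OP23 overlap.
OP25 starts after OP24 ends, so OP24 has no further overlaps.
OP25 starts after OP23 ends, so OP23 has no further overlaps.
OP26 starts before OP25 ends → OP25 and OP26 overlap.
Overlapping pairs: OP20 & OP21, OP23 & OP24, OP25 & OP26 — 3 in total.

3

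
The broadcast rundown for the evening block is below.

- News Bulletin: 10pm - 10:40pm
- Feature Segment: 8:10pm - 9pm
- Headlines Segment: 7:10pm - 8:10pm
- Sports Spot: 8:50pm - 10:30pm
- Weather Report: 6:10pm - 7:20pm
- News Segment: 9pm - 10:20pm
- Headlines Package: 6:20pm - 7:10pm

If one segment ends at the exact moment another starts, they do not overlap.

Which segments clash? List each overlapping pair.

Check each pair: they overlap iff neither finishes before the other starts.
Sorted by start: Weather Report, Headlines Package, Headlines Segment, Feature Segment, Sports Spot, News Segment, News Bulletin.
Headlines Package starts before Weather Report ends → Weather Report and Headlines Package overlap.
Headlines Segment starts before Weather Report ends → Weather Report and Headlines Segment overlap.
Feature Segment starts after Weather Report ends — done with Weather Report.
Headlines Segment starts exactly when Headlines Package ends (back-to-back, no overlap) — done with Headlines Package.
Feature Segment starts exactly when Headlines Segment ends (back-to-back, no overlap) — done with Headlines Segment.
Sports Spot starts before Feature Segment ends → Feature Segment and Sports Spot overlap.
News Segment starts exactly when Feature Segment ends (back-to-back, no overlap) — done with Feature Segment.
News Segment starts before Sports Spot ends → Sports Spot and News Segment overlap.
News Bulletin starts before Sports Spot ends → Sports Spot and News Bulletin overlap.
News Bulletin starts before News Segment ends → News Segment and News Bulletin overlap.

Feature Segment & Sports Spot, Headlines Package & Weather Report, Headlines Segment & Weather Report, News Bulletin & News Segment, News Bulletin & Sports Spot, News Segment & Sports Spot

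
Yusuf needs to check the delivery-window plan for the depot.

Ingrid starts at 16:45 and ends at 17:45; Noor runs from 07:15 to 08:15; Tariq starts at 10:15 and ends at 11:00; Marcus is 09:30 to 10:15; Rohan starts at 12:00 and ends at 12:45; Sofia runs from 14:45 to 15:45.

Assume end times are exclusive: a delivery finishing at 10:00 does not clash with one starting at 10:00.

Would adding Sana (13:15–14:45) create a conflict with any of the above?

Noor: ends 08:15 at or before Sana starts 13:15 → clear.
Marcus: ends 10:15 at or before Sana starts 13:15 → clear.
Tariq: ends 11:00 at or before Sana starts 13:15 → clear.
Rohan: ends 12:45 at or before Sana starts 13:15 → clear.
Sofia: starts 14:45 at or after Sana ends 14:45 → clear.
Ingrid: starts 16:45 at or after Sana ends 14:45 → clear.

No — it doesn't clash with anything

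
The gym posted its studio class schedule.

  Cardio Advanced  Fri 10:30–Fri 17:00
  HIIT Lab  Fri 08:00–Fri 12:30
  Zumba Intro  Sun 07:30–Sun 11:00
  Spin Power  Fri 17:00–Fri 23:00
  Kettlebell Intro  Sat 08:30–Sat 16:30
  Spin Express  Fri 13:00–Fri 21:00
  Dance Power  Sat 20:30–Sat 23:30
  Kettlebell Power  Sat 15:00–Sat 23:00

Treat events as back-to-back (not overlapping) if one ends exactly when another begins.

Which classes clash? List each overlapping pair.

Cardio Advanced & HIIT Lab, Cardio Advanced & Spin Express, Dance Power & Kettlebell Power, Kettlebell Intro & Kettlebell Power, Spin Express & Spin Power

Check each pair: they overlap iff neither finishes before the other starts.
Sorted by start: HIIT Lab, Cardio Advanced, Spin Express, Spin Power, Kettlebell Intro, Kettlebell Power, Dance Power, Zumba Intro.
Cardio Advanced starts before HIIT Lab ends → HIIT Lab and Cardio Advanced overlap.
Spin Express starts after HIIT Lab ends — done with HIIT Lab.
Spin Express starts before Cardio Advanced ends → Cardio Advanced and Spin Express overlap.
Spin Power starts exactly when Cardio Advanced ends (back-to-back, no overlap) — done with Cardio Advanced.
Spin Power starts before Spin Express ends → Spin Express and Spin Power overlap.
Kettlebell Intro starts after Spin Express ends — done with Spin Express.
Kettlebell Intro starts after Spin Power ends — done with Spin Power.
Kettlebell Power starts before Kettlebell Intro ends → Kettlebell Intro and Kettlebell Power overlap.
Dance Power starts after Kettlebell Intro ends — done with Kettlebell Intro.
Dance Power starts before Kettlebell Power ends → Kettlebell Power and Dance Power overlap.
Zumba Intro starts after Kettlebell Power ends.
Zumba Intro starts after Dance Power ends.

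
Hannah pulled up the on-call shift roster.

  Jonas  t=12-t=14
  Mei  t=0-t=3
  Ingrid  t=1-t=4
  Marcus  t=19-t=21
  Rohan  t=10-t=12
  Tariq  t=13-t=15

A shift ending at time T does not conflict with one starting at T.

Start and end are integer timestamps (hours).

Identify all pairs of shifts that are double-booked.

Two intervals overlap when each starts before the other ends.
Sorted by start: Mei, Ingrid, Rohan, Jonas, Tariq, Marcus.
Ingrid starts before Mei ends → Mei and Ingrid overlap.
Rohan starts after Mei ends; Mei is clear from here.
Rohan starts after Ingrid ends; Ingrid is clear from here.
Jonas starts exactly when Rohan ends (back-to-back, no overlap); Rohan is clear from here.
Tariq starts before Jonas ends → Jonas and Tariq overlap.
Marcus starts after Jonas ends.
Marcus starts after Tariq ends.

Ingrid & Mei, Jonas & Tariq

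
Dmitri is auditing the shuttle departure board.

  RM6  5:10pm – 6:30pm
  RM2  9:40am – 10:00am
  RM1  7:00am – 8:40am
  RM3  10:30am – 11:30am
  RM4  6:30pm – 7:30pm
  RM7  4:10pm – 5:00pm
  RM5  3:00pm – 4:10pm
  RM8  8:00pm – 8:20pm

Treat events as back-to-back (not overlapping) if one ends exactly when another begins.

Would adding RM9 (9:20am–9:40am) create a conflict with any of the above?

RM1: ends 8:40am at or before RM9 starts 9:20am → clear.
RM2: starts 9:40am at or after RM9 ends 9:40am → clear.
RM3: starts 10:30am at or after RM9 ends 9:40am → clear.
RM5: starts 3:00pm at or after RM9 ends 9:40am → clear.
RM7: starts 4:10pm at or after RM9 ends 9:40am → clear.
RM6: starts 5:10pm at or after RM9 ends 9:40am → clear.
RM4: starts 6:30pm at or after RM9 ends 9:40am → clear.
RM8: starts 8:00pm at or after RM9 ends 9:40am → clear.

No — it doesn't clash with anything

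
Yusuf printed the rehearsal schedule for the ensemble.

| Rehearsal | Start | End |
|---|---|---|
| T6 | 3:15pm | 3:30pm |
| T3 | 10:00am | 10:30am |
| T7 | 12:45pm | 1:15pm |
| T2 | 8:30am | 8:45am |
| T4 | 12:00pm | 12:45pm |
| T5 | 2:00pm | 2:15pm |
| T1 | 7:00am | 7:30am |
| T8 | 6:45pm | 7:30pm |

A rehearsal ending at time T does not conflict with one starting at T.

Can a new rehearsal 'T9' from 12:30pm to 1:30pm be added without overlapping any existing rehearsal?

T1: ends 7:30am at or before T9 starts 12:30pm → clear.
T2: ends 8:45am at or before T9 starts 12:30pm → clear.
T3: ends 10:30am at or before T9 starts 12:30pm → clear.
T4: starts 12:00pm before T9 ends 1:30pm, and ends 12:45pm after T9 starts 12:30pm → overlap.
T7: starts 12:45pm before T9 ends 1:30pm, and ends 1:15pm after T9 starts 12:30pm → overlap.
T5: starts 2:00pm at or after T9 ends 1:30pm → clear.
T6: starts 3:15pm at or after T9 ends 1:30pm → clear.
T8: starts 6:45pm at or after T9 ends 1:30pm → clear.
T9 overlaps T4, T7.

No — it overlaps T4, T7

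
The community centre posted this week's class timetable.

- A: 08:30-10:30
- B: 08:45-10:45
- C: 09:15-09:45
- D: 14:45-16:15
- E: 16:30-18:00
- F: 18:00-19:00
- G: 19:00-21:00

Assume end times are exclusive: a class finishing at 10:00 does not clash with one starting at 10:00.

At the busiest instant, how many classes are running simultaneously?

3

Sort all start/end points and keep a running count:
08:30 start A → 1
08:45 start B → 2
09:15 start C → 3
09:45 end C → 2
10:30 end A → 1
10:45 end B → 0
14:45 start D → 1
16:15 end D → 0
16:30 start E → 1
18:00 end E → 0
18:00 start F → 1
19:00 end F → 0
19:00 start G → 1
21:00 end G → 0
Peak is 3, at 09:15 (A, B, C).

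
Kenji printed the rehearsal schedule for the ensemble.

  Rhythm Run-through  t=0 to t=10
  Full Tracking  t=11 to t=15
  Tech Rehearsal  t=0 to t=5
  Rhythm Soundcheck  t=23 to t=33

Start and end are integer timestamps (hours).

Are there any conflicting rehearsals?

Sorted by start: Tech Rehearsal, Rhythm Run-through, Full Tracking, Rhythm Soundcheck.
Rhythm Run-through starts before Tech Rehearsal ends → Tech Rehearsal and Rhythm Run-through overlap.
That's a conflict, so the schedule is not conflict-free.

Yes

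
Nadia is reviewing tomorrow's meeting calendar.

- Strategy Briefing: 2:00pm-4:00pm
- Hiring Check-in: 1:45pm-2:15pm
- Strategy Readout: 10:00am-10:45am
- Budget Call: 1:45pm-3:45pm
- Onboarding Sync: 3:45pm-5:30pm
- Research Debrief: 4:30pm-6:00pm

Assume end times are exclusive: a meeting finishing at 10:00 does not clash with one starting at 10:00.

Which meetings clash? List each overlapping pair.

Sorted by start: Strategy Readout, Budget Call, Hiring Check-in, Strategy Briefing, Onboarding Sync, Research Debrief.
Budget Call starts after Strategy Readout ends; Strategy Readout is clear from here.
Hiring Check-in starts before Budget Call ends → Budget Call and Hiring Check-in overlap.
Strategy Briefing starts before Budget Call ends → Budget Call and Strategy Briefing overlap.
Onboarding Sync starts exactly when Budget Call ends (back-to-back, no overlap); Budget Call is clear from here.
Strategy Briefing starts before Hiring Check-in ends → Hiring Check-in and Strategy Briefing overlap.
Onboarding Sync starts after Hiring Check-in ends; Hiring Check-in is clear from here.
Onboarding Sync starts before Strategy Briefing ends → Strategy Briefing and Onboarding Sync overlap.
Research Debrief starts after Strategy Briefing ends.
Research Debrief starts before Onboarding Sync ends → Onboarding Sync and Research Debrief overlap.

Budget Call & Hiring Check-in, Budget Call & Strategy Briefing, Hiring Check-in & Strategy Briefing, Onboarding Sync & Research Debrief, Onboarding Sync & Strategy Briefing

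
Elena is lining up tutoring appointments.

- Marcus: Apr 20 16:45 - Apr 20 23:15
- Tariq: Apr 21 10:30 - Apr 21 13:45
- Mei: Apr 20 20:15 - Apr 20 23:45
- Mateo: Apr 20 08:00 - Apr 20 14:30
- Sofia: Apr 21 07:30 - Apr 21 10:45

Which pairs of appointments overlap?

Marcus & Mei, Sofia & Tariq

Check each pair: they overlap iff neither finishes before the other starts.
Sorted by start: Mateo, Marcus, Mei, Sofia, Tariq.
Marcus starts after Mateo ends — done with Mateo.
Mei starts before Marcus ends → Marcus and Mei overlap.
Sofia starts after Marcus ends — done with Marcus.
Sofia starts after Mei ends — done with Mei.
Tariq starts before Sofia ends → Sofia and Tariq overlap.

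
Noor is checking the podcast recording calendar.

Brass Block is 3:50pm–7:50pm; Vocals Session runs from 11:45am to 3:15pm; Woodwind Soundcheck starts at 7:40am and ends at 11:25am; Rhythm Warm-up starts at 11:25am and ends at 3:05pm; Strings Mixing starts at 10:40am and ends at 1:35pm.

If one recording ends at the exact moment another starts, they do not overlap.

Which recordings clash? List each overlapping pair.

Sorted by start: Woodwind Soundcheck, Strings Mixing, Rhythm Warm-up, Vocals Session, Brass Block.
Strings Mixing starts before Woodwind Soundcheck ends → Woodwind Soundcheck and Strings Mixing overlap.
Rhythm Warm-up starts exactly when Woodwind Soundcheck ends (back-to-back, no overlap); Woodwind Soundcheck is clear from here.
Rhythm Warm-up starts before Strings Mixing ends → Strings Mixing and Rhythm Warm-up overlap.
Vocals Session starts before Strings Mixing ends → Strings Mixing and Vocals Session overlap.
Brass Block starts after Strings Mixing ends.
Vocals Session starts before Rhythm Warm-up ends → Rhythm Warm-up and Vocals Session overlap.
Brass Block starts after Rhythm Warm-up ends.
Brass Block starts after Vocals Session ends.

Rhythm Warm-up & Strings Mixing, Rhythm Warm-up & Vocals Session, Strings Mixing & Vocals Session, Strings Mixing & Woodwind Soundcheck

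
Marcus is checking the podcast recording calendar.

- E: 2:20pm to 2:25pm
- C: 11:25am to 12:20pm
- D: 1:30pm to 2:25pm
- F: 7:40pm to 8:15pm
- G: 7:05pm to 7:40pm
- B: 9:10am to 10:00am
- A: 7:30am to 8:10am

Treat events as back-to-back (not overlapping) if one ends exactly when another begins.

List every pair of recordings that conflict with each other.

Sorted by start: A, B, C, D, E, G, F.
B starts after A ends; A is clear from here.
C starts after B ends; B is clear from here.
D starts after C ends; C is clear from here.
E starts before D ends → D and E overlap.
G starts after D ends; D is clear from here.
G starts after E ends; E is clear from here.
F starts exactly when G ends (back-to-back, no overlap).

D & E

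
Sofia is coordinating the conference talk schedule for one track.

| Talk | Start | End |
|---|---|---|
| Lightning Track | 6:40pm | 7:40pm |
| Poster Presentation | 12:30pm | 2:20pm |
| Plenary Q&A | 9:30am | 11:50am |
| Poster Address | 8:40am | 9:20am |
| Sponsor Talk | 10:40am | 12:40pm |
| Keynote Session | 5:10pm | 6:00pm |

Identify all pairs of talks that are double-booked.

Plenary Q&A & Sponsor Talk, Poster Presentation & Sponsor Talk

Two intervals overlap when each starts before the other ends.
Sorted by start: Poster Address, Plenary Q&A, Sponsor Talk, Poster Presentation, Keynote Session, Lightning Track.
Plenary Q&A starts after Poster Address ends, so Poster Address has no further overlaps.
Sponsor Talk starts before Plenary Q&A ends → Plenary Q&A and Sponsor Talk overlap.
Poster Presentation starts after Plenary Q&A ends, so Plenary Q&A has no further overlaps.
Poster Presentation starts before Sponsor Talk ends → Sponsor Talk and Poster Presentation overlap.
Keynote Session starts after Sponsor Talk ends, so Sponsor Talk has no further overlaps.
Keynote Session starts after Poster Presentation ends, so Poster Presentation has no further overlaps.
Lightning Track starts after Keynote Session ends.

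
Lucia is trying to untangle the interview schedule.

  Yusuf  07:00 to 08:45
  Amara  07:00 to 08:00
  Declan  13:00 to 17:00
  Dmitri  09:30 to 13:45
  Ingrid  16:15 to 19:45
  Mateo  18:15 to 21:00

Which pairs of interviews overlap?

Amara & Yusuf, Declan & Dmitri, Declan & Ingrid, Ingrid & Mateo

Sorted by start: Yusuf, Amara, Dmitri, Declan, Ingrid, Mateo.
Amara starts before Yusuf ends → Yusuf and Amara overlap.
Dmitri starts after Yusuf ends, so Yusuf has no further overlaps.
Dmitri starts after Amara ends, so Amara has no further overlaps.
Declan starts before Dmitri ends → Dmitri and Declan overlap.
Ingrid starts after Dmitri ends, so Dmitri has no further overlaps.
Ingrid starts before Declan ends → Declan and Ingrid overlap.
Mateo starts after Declan ends.
Mateo starts before Ingrid ends → Ingrid and Mateo overlap.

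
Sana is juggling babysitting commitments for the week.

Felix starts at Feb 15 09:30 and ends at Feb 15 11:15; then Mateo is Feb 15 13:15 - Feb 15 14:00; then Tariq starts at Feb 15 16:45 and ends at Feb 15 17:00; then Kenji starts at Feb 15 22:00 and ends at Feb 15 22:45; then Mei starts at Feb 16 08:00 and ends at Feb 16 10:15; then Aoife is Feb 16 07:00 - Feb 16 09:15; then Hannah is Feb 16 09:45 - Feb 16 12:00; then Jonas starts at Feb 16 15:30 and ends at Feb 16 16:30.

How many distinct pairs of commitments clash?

Sorted by start: Felix, Mateo, Tariq, Kenji, Aoife, Mei, Hannah, Jonas.
Mateo starts after Felix ends, so Felix has no further overlaps.
Tariq starts after Mateo ends, so Mateo has no further overlaps.
Kenji starts after Tariq ends, so Tariq has no further overlaps.
Aoife starts after Kenji ends, so Kenji has no further overlaps.
Mei starts before Aoife ends → Aoife and Mei overlap.
Hannah starts after Aoife ends, so Aoife has no further overlaps.
Hannah starts before Mei ends → Mei and Hannah overlap.
Jonas starts after Mei ends.
Jonas starts after Hannah ends.
Overlapping pairs: Aoife & Mei, Hannah & Mei — 2 in total.

2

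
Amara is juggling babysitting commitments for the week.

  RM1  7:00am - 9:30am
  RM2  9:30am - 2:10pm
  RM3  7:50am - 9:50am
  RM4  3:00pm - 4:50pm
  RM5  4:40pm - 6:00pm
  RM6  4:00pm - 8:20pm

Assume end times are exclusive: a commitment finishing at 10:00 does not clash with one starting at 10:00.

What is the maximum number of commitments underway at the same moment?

3

Sweep the timeline, counting +1 at each start and −1 at each end (ends before starts at a tie):
7:00am start RM1 → 1
7:50am start RM3 → 2
9:30am end RM1 → 1
9:30am start RM2 → 2
9:50am end RM3 → 1
2:10pm end RM2 → 0
3:00pm start RM4 → 1
4:00pm start RM6 → 2
4:40pm start RM5 → 3
4:50pm end RM4 → 2
6:00pm end RM5 → 1
8:20pm end RM6 → 0
Peak is 3, at 4:40pm (RM4, RM5, RM6).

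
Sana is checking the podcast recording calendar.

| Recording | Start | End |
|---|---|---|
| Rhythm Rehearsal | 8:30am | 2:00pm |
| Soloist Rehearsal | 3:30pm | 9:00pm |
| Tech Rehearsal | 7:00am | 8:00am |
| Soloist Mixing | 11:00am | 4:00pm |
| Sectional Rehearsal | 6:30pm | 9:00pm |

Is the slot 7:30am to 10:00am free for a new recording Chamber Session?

Tech Rehearsal: starts 7:00am before Chamber Session ends 10:00am, and ends 8:00am after Chamber Session starts 7:30am → overlap.
Rhythm Rehearsal: starts 8:30am before Chamber Session ends 10:00am, and ends 2:00pm after Chamber Session starts 7:30am → overlap.
Soloist Mixing: starts 11:00am at or after Chamber Session ends 10:00am → clear.
Soloist Rehearsal: starts 3:30pm at or after Chamber Session ends 10:00am → clear.
Sectional Rehearsal: starts 6:30pm at or after Chamber Session ends 10:00am → clear.
Chamber Session overlaps Tech Rehearsal, Rhythm Rehearsal.

No — it overlaps Rhythm Rehearsal, Tech Rehearsal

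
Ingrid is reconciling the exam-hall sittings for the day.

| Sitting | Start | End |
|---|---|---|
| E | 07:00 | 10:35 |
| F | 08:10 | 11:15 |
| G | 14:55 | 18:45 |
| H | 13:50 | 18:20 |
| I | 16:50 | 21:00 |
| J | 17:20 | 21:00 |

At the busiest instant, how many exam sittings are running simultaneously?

4

Sweep the timeline, counting +1 at each start and −1 at each end (ends before starts at a tie):
07:00 start E → 1
08:10 start F → 2
10:35 end E → 1
11:15 end F → 0
13:50 start H → 1
14:55 start G → 2
16:50 start I → 3
17:20 start J → 4
18:20 end H → 3
18:45 end G → 2
21:00 end I → 1
21:00 end J → 0
Peak is 4, at 17:20 (G, H, I, J).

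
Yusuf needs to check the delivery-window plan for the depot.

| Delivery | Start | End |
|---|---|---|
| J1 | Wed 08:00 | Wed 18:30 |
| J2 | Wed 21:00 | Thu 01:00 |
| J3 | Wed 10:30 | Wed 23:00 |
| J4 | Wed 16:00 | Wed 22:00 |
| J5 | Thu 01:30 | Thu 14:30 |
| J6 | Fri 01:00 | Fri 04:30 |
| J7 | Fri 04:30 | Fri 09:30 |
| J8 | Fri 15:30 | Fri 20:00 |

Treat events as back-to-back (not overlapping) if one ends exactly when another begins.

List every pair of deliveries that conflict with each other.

Sorted by start: J1, J3, J4, J2, J5, J6, J7, J8.
J3 starts before J1 ends → J1 and J3 overlap.
J4 starts before J1 ends → J1 and J4 overlap.
J2 starts after J1 ends, so nothing later overlaps J1 either.
J4 starts before J3 ends → J3 and J4 overlap.
J2 starts before J3 ends → J3 and J2 overlap.
J5 starts after J3 ends, so nothing later overlaps J3 either.
J2 starts before J4 ends → J4 and J2 overlap.
J5 starts after J4 ends, so nothing later overlaps J4 either.
J5 starts after J2 ends, so nothing later overlaps J2 either.
J6 starts after J5 ends, so nothing later overlaps J5 either.
J7 starts exactly when J6 ends (back-to-back, no overlap), so nothing later overlaps J6 either.
J8 starts after J7 ends.

J1 & J3, J1 & J4, J2 & J3, J2 & J4, J3 & J4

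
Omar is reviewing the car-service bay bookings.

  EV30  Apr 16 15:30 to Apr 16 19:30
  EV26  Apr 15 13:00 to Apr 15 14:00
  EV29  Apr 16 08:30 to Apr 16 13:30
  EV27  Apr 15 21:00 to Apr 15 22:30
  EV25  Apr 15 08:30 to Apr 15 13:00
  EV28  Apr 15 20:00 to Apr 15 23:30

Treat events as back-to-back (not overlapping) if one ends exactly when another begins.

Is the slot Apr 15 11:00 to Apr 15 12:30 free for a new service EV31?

EV25: starts Apr 15 08:30 before EV31 ends Apr 15 12:30, and ends Apr 15 13:00 after EV31 starts Apr 15 11:00 → overlap.
EV26: starts Apr 15 13:00 at or after EV31 ends Apr 15 12:30 → clear.
EV28: starts Apr 15 20:00 at or after EV31 ends Apr 15 12:30 → clear.
EV27: starts Apr 15 21:00 at or after EV31 ends Apr 15 12:30 → clear.
EV29: starts Apr 16 08:30 at or after EV31 ends Apr 15 12:30 → clear.
EV30: starts Apr 16 15:30 at or after EV31 ends Apr 15 12:30 → clear.
EV31 overlaps EV25.

No — it overlaps EV25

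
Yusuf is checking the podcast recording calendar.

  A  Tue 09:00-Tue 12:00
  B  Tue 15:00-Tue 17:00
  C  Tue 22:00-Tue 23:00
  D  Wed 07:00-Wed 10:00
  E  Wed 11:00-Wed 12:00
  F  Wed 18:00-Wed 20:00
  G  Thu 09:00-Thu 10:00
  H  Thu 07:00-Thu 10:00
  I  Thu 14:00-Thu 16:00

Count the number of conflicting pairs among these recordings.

1

Sorted by start: A, B, C, D, E, F, H, G, I.
B starts after A ends — done with A.
C starts after B ends — done with B.
D starts after C ends — done with C.
E starts after D ends — done with D.
F starts after E ends — done with E.
H starts after F ends — done with F.
G starts before H ends → H and G overlap.
I starts after H ends.
I starts after G ends.
Overlapping pairs: G & H — 1 in total.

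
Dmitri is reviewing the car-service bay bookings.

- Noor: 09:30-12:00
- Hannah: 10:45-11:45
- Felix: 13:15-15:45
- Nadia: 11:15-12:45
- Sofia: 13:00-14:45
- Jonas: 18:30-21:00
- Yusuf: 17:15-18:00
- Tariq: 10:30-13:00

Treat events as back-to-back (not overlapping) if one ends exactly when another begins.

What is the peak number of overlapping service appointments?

4

Walk through starts and ends in time order (an end at T is processed before a start at T):
09:30 start Noor → 1
10:30 start Tariq → 2
10:45 start Hannah → 3
11:15 start Nadia → 4
11:45 end Hannah → 3
12:00 end Noor → 2
12:45 end Nadia → 1
13:00 end Tariq → 0
13:00 start Sofia → 1
13:15 start Felix → 2
14:45 end Sofia → 1
15:45 end Felix → 0
17:15 start Yusuf → 1
18:00 end Yusuf → 0
18:30 start Jonas → 1
21:00 end Jonas → 0
Peak is 4, at 11:15 (Hannah, Nadia, Noor, Tariq).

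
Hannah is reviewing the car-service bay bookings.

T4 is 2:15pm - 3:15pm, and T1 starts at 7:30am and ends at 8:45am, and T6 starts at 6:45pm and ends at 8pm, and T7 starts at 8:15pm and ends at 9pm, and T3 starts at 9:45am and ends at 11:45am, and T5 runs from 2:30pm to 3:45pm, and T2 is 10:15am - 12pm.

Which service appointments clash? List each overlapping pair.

T2 & T3, T4 & T5

Check each pair: they overlap iff neither finishes before the other starts.
Sorted by start: T1, T3, T2, T4, T5, T6, T7.
T3 starts after T1 ends — done with T1.
T2 starts before T3 ends → T3 and T2 overlap.
T4 starts after T3 ends — done with T3.
T4 starts after T2 ends — done with T2.
T5 starts before T4 ends → T4 and T5 overlap.
T6 starts after T4 ends — done with T4.
T6 starts after T5 ends — done with T5.
T7 starts after T6 ends.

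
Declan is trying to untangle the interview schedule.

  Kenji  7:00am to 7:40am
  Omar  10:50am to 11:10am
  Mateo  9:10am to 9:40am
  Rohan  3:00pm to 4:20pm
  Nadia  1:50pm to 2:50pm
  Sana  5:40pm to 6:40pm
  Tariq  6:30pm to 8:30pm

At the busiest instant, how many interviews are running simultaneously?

2

Sweep the timeline, counting +1 at each start and −1 at each end (ends before starts at a tie):
7:00am start Kenji → 1
7:40am end Kenji → 0
9:10am start Mateo → 1
9:40am end Mateo → 0
10:50am start Omar → 1
11:10am end Omar → 0
1:50pm start Nadia → 1
2:50pm end Nadia → 0
3:00pm start Rohan → 1
4:20pm end Rohan → 0
5:40pm start Sana → 1
6:30pm start Tariq → 2
6:40pm end Sana → 1
8:30pm end Tariq → 0
Peak is 2, at 6:30pm (Sana, Tariq).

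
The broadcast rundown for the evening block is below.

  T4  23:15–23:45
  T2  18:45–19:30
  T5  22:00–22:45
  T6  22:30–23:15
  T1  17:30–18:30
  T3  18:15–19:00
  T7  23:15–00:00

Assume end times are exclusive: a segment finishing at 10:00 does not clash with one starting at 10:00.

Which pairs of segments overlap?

Sorted by start: T1, T3, T2, T5, T6, T4, T7.
T3 starts before T1 ends → T1 and T3 overlap.
T2 starts after T1 ends, so nothing later overlaps T1 either.
T2 starts before T3 ends → T3 and T2 overlap.
T5 starts after T3 ends, so nothing later overlaps T3 either.
T5 starts after T2 ends, so nothing later overlaps T2 either.
T6 starts before T5 ends → T5 and T6 overlap.
T4 starts after T5 ends, so nothing later overlaps T5 either.
T4 starts exactly when T6 ends (back-to-back, no overlap), so nothing later overlaps T6 either.
T7 starts before T4 ends → T4 and T7 overlap.

T1 & T3, T2 & T3, T4 & T7, T5 & T6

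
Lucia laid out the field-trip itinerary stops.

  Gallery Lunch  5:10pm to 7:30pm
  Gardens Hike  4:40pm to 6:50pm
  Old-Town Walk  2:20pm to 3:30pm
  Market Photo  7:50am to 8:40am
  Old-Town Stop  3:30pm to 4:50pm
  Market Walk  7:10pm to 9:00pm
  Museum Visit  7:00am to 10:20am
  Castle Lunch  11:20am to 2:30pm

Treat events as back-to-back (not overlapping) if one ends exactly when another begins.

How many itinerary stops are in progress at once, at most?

2

Walk through starts and ends in time order (an end at T is processed before a start at T):
7:00am start Museum Visit → 1
7:50am start Market Photo → 2
8:40am end Market Photo → 1
10:20am end Museum Visit → 0
11:20am start Castle Lunch → 1
2:20pm start Old-Town Walk → 2
2:30pm end Castle Lunch → 1
3:30pm end Old-Town Walk → 0
3:30pm start Old-Town Stop → 1
4:40pm start Gardens Hike → 2
4:50pm end Old-Town Stop → 1
5:10pm start Gallery Lunch → 2
6:50pm end Gardens Hike → 1
7:10pm start Market Walk → 2
7:30pm end Gallery Lunch → 1
9:00pm end Market Walk → 0
Peak is 2, at 7:50am (Market Photo, Museum Visit).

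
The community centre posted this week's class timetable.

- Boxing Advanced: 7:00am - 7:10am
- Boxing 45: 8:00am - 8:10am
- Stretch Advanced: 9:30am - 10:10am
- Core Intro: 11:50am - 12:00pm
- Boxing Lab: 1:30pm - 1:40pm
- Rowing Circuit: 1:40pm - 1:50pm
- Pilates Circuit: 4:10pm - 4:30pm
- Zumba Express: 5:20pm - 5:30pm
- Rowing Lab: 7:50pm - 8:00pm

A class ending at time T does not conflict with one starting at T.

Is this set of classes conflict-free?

Yes

Sorted by start: Boxing Advanced, Boxing 45, Stretch Advanced, Core Intro, Boxing Lab, Rowing Circuit, Pilates Circuit, Zumba Express, Rowing Lab.
Boxing 45 starts after Boxing Advanced ends, so Boxing Advanced has no further overlaps.
Stretch Advanced starts after Boxing 45 ends, so Boxing 45 has no further overlaps.
Core Intro starts after Stretch Advanced ends, so Stretch Advanced has no further overlaps.
Boxing Lab starts after Core Intro ends, so Core Intro has no further overlaps.
Rowing Circuit starts exactly when Boxing Lab ends (back-to-back, no overlap), so Boxing Lab has no further overlaps.
Pilates Circuit starts after Rowing Circuit ends, so Rowing Circuit has no further overlaps.
Zumba Express starts after Pilates Circuit ends, so Pilates Circuit has no further overlaps.
Rowing Lab starts after Zumba Express ends.
Every pair is clear; the schedule has no overlaps.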